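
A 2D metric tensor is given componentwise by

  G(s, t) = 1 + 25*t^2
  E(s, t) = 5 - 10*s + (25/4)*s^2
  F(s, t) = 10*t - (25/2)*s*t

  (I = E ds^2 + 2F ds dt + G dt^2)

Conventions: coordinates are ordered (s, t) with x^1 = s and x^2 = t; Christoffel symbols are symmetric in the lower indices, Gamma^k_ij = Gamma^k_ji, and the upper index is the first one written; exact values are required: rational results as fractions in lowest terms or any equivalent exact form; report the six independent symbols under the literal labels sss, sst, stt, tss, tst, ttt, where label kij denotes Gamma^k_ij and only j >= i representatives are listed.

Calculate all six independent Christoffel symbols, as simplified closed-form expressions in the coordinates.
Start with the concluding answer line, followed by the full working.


Answer: Gamma_sss = (5*s - 4)/(5*s^2 - 8*s + 20*t^2 + 4), Gamma_sst = 0, Gamma_stt = (8 - 10*s)/(5*s^2 - 8*s + 20*t^2 + 4), Gamma_tss = -10*t/(5*s^2 - 8*s + 20*t^2 + 4), Gamma_tst = 0, Gamma_ttt = 20*t/(5*s^2 - 8*s + 20*t^2 + 4)

E = 5 - 10*s + (25/4)*s^2; F = 10*t - (25/2)*s*t; G = 1 + 25*t^2
Gamma^k_ij = (1/2) g^{kl} (d_i g_jl + d_j g_il - d_l g_ij), with g^inv = (1/(EG-F^2)) [[G, -F], [-F, E]]
first partials: E_s = -10 + (25/2)*s, E_t = 0, F_s = -(25/2)*t, F_t = 10 - (25/2)*s, G_s = 0, G_t = 50*t
D = EG - F^2 = 5 - 10*s + 25*t^2 + (25/4)*s^2
expanded: Gamma^s_ss = (G E_s - 2F F_s + F E_t)/(2D), Gamma^s_st = (G E_t - F G_s)/(2D), Gamma^s_tt = (2G F_t - G G_s - F G_t)/(2D), Gamma^t_ss = (2E F_s - E E_t - F E_s)/(2D), Gamma^t_st = (E G_s - F E_t)/(2D), Gamma^t_tt = (E G_t - 2F F_t + F G_s)/(2D); substitute and cancel common factors


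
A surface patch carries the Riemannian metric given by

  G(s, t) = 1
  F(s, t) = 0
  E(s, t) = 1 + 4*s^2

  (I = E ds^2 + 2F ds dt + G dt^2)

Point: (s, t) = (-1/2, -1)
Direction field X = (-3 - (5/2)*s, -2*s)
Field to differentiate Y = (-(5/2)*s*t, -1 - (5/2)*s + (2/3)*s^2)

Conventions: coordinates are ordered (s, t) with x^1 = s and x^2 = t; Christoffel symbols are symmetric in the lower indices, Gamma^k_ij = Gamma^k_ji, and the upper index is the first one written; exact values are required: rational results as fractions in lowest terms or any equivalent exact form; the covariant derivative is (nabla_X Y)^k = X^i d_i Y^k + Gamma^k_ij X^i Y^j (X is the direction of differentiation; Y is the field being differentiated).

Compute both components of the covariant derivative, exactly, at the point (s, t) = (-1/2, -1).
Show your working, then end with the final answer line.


E = 2, F = 0, G = 1 at the point
E_s = -4, E_t = 0, F_s = 0, F_t = 0, G_s = 0, G_t = 0
EG - F^2 = 2;  g^inv = (1/2) * [[1, 0], [0, 2]]
first-kind symbols [ij,l] = (1/2)(d_i g_jl + d_j g_il - d_l g_ij): [ss,s] = E_s/2 = -2, [ss,t] = F_s - E_t/2 = 0, [st,s] = E_t/2 = 0, [st,t] = G_s/2 = 0, [tt,s] = F_t - G_s/2 = 0, [tt,t] = G_t/2 = 0
Gamma^s_ij = (G*[ij,s] - F*[ij,t])/(EG - F^2), Gamma^t_ij = (E*[ij,t] - F*[ij,s])/(EG - F^2)
Gamma_sss = -1, Gamma_sst = 0, Gamma_stt = 0, Gamma_tss = 0, Gamma_tst = 0, Gamma_ttt = 0
X = (-7/4, 1), Y = (-5/4, 5/12) at the point

Answer: (nabla_X Y)^s = -85/16, (nabla_X Y)^t = 133/24


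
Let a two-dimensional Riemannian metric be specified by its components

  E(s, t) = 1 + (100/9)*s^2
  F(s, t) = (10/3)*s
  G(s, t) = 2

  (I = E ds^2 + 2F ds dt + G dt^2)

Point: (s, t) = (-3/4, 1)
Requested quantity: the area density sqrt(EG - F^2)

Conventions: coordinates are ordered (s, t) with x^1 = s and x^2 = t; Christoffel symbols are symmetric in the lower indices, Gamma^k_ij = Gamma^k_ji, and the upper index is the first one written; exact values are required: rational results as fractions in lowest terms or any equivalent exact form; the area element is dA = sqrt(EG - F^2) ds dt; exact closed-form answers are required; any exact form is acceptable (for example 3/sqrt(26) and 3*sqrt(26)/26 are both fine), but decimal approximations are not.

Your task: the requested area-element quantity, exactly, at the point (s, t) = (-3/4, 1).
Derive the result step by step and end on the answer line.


E = 29/4, F = -5/2, G = 2; EG - F^2 = 33/4

Answer: sqrt(EG - F^2) = sqrt(33)/2


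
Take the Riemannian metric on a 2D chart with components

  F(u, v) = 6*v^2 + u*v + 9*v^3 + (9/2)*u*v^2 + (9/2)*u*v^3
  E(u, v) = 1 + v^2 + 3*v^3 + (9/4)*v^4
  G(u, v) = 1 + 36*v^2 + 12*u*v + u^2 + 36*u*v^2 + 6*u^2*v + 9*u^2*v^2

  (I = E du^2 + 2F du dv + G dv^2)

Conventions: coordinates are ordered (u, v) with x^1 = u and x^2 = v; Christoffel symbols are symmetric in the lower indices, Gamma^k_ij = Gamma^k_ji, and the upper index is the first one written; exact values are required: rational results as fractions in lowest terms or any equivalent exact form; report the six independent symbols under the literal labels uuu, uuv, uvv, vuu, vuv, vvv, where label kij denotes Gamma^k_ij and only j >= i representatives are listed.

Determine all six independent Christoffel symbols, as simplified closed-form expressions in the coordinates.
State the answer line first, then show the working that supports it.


Answer: Gamma_uuu = 0, Gamma_uuv = (18*v^3 + 18*v^2 + 4*v)/(36*u^2*v^2 + 24*u^2*v + 4*u^2 + 144*u*v^2 + 48*u*v + 9*v^4 + 12*v^3 + 148*v^2 + 4), Gamma_uvv = (18*u*v^2 + 12*u*v + 36*v^2 + 24*v)/(36*u^2*v^2 + 24*u^2*v + 4*u^2 + 144*u*v^2 + 48*u*v + 9*v^4 + 12*v^3 + 148*v^2 + 4), Gamma_vuu = 0, Gamma_vuv = (36*u*v^2 + 24*u*v + 4*u + 72*v^2 + 24*v)/(36*u^2*v^2 + 24*u^2*v + 4*u^2 + 144*u*v^2 + 48*u*v + 9*v^4 + 12*v^3 + 148*v^2 + 4), Gamma_vvv = (36*u^2*v + 12*u^2 + 144*u*v + 24*u + 144*v)/(36*u^2*v^2 + 24*u^2*v + 4*u^2 + 144*u*v^2 + 48*u*v + 9*v^4 + 12*v^3 + 148*v^2 + 4)

E = 1 + v^2 + 3*v^3 + (9/4)*v^4; F = 6*v^2 + u*v + 9*v^3 + (9/2)*u*v^2 + (9/2)*u*v^3; G = 1 + 36*v^2 + 12*u*v + u^2 + 36*u*v^2 + 6*u^2*v + 9*u^2*v^2
Gamma^k_ij = (1/2) g^{kl} (d_i g_jl + d_j g_il - d_l g_ij), with g^inv = (1/(EG-F^2)) [[G, -F], [-F, E]]
first partials: E_u = 0, E_v = 2*v + 9*v^2 + 9*v^3, F_u = v + (9/2)*v^2 + (9/2)*v^3, F_v = 12*v + u + 27*v^2 + 9*u*v + (27/2)*u*v^2, G_u = 12*v + 2*u + 36*v^2 + 12*u*v + 18*u*v^2, G_v = 72*v + 12*u + 72*u*v + 6*u^2 + 18*u^2*v
D = EG - F^2 = 1 + 37*v^2 + 12*u*v + u^2 + 3*v^3 + 36*u*v^2 + 6*u^2*v + (9/4)*v^4 + 9*u^2*v^2
expanded: Gamma^u_uu = (G E_u - 2F F_u + F E_v)/(2D), Gamma^u_uv = (G E_v - F G_u)/(2D), Gamma^u_vv = (2G F_v - G G_u - F G_v)/(2D), Gamma^v_uu = (2E F_u - E E_v - F E_u)/(2D), Gamma^v_uv = (E G_u - F E_v)/(2D), Gamma^v_vv = (E G_v - 2F F_v + F G_u)/(2D); substitute and cancel common factors


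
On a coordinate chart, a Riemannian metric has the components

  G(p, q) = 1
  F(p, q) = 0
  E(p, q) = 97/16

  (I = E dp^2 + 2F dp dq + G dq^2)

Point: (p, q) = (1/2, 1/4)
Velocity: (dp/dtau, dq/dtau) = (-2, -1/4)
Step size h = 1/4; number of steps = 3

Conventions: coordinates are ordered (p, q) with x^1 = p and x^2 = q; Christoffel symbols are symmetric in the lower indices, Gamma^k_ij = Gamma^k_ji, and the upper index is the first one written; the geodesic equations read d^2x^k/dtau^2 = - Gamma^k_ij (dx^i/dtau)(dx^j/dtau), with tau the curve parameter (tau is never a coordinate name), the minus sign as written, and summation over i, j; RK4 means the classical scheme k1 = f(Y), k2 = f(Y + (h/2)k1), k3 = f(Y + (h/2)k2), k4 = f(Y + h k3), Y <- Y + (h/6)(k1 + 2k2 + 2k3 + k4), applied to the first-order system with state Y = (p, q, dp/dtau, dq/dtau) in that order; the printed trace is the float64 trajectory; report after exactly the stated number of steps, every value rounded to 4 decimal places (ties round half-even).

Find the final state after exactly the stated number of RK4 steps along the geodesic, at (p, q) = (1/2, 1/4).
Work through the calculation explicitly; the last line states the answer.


f(Y) = (dp/dtau, dq/dtau, -Gamma^p_ij Y'^i Y'^j, -Gamma^q_ij Y'^i Y'^j) with the Gammas evaluated at the stage position; h = 0.250000; intermediate values shown to 6 dp
step 0: p = 0.5000, q = 0.2500, dp/dtau = -2.0000, dq/dtau = -0.2500
step 1:
  k1: at (p, q) = (0.500000, 0.250000), (dp/dtau, dq/dtau) = (-2.000000, -0.250000); Gamma_ppp = 0.000000, Gamma_ppq = 0.000000, Gamma_pqq = 0.000000, Gamma_qpp = 0.000000, Gamma_qpq = 0.000000, Gamma_qqq = 0.000000; k1 = (-2.000000, -0.250000, 0.000000, 0.000000)
  k2: at (p, q) = (0.250000, 0.218750), (dp/dtau, dq/dtau) = (-2.000000, -0.250000); Gamma_ppp = 0.000000, Gamma_ppq = 0.000000, Gamma_pqq = 0.000000, Gamma_qpp = 0.000000, Gamma_qpq = 0.000000, Gamma_qqq = 0.000000; k2 = (-2.000000, -0.250000, 0.000000, 0.000000)
  k3: at (p, q) = (0.250000, 0.218750), (dp/dtau, dq/dtau) = (-2.000000, -0.250000); Gamma_ppp = 0.000000, Gamma_ppq = 0.000000, Gamma_pqq = 0.000000, Gamma_qpp = 0.000000, Gamma_qpq = 0.000000, Gamma_qqq = 0.000000; k3 = (-2.000000, -0.250000, 0.000000, 0.000000)
  k4: at (p, q) = (0.000000, 0.187500), (dp/dtau, dq/dtau) = (-2.000000, -0.250000); Gamma_ppp = 0.000000, Gamma_ppq = 0.000000, Gamma_pqq = 0.000000, Gamma_qpp = 0.000000, Gamma_qpq = 0.000000, Gamma_qqq = 0.000000; k4 = (-2.000000, -0.250000, 0.000000, 0.000000)
  Y <- Y + (h/6)(k1 + 2k2 + 2k3 + k4): p = 0.0000, q = 0.1875, dp/dtau = -2.0000, dq/dtau = -0.2500
step 2:
  k1: at (p, q) = (0.000000, 0.187500), (dp/dtau, dq/dtau) = (-2.000000, -0.250000); Gamma_ppp = 0.000000, Gamma_ppq = 0.000000, Gamma_pqq = 0.000000, Gamma_qpp = 0.000000, Gamma_qpq = 0.000000, Gamma_qqq = 0.000000; k1 = (-2.000000, -0.250000, 0.000000, 0.000000)
  k2: at (p, q) = (-0.250000, 0.156250), (dp/dtau, dq/dtau) = (-2.000000, -0.250000); Gamma_ppp = 0.000000, Gamma_ppq = 0.000000, Gamma_pqq = 0.000000, Gamma_qpp = 0.000000, Gamma_qpq = 0.000000, Gamma_qqq = 0.000000; k2 = (-2.000000, -0.250000, 0.000000, 0.000000)
  k3: at (p, q) = (-0.250000, 0.156250), (dp/dtau, dq/dtau) = (-2.000000, -0.250000); Gamma_ppp = 0.000000, Gamma_ppq = 0.000000, Gamma_pqq = 0.000000, Gamma_qpp = 0.000000, Gamma_qpq = 0.000000, Gamma_qqq = 0.000000; k3 = (-2.000000, -0.250000, 0.000000, 0.000000)
  k4: at (p, q) = (-0.500000, 0.125000), (dp/dtau, dq/dtau) = (-2.000000, -0.250000); Gamma_ppp = 0.000000, Gamma_ppq = 0.000000, Gamma_pqq = 0.000000, Gamma_qpp = 0.000000, Gamma_qpq = 0.000000, Gamma_qqq = 0.000000; k4 = (-2.000000, -0.250000, 0.000000, 0.000000)
  Y <- Y + (h/6)(k1 + 2k2 + 2k3 + k4): p = -0.5000, q = 0.1250, dp/dtau = -2.0000, dq/dtau = -0.2500
step 3:
  k1: at (p, q) = (-0.500000, 0.125000), (dp/dtau, dq/dtau) = (-2.000000, -0.250000); Gamma_ppp = 0.000000, Gamma_ppq = 0.000000, Gamma_pqq = 0.000000, Gamma_qpp = 0.000000, Gamma_qpq = 0.000000, Gamma_qqq = 0.000000; k1 = (-2.000000, -0.250000, 0.000000, 0.000000)
  k2: at (p, q) = (-0.750000, 0.093750), (dp/dtau, dq/dtau) = (-2.000000, -0.250000); Gamma_ppp = 0.000000, Gamma_ppq = 0.000000, Gamma_pqq = 0.000000, Gamma_qpp = 0.000000, Gamma_qpq = 0.000000, Gamma_qqq = 0.000000; k2 = (-2.000000, -0.250000, 0.000000, 0.000000)
  k3: at (p, q) = (-0.750000, 0.093750), (dp/dtau, dq/dtau) = (-2.000000, -0.250000); Gamma_ppp = 0.000000, Gamma_ppq = 0.000000, Gamma_pqq = 0.000000, Gamma_qpp = 0.000000, Gamma_qpq = 0.000000, Gamma_qqq = 0.000000; k3 = (-2.000000, -0.250000, 0.000000, 0.000000)
  k4: at (p, q) = (-1.000000, 0.062500), (dp/dtau, dq/dtau) = (-2.000000, -0.250000); Gamma_ppp = 0.000000, Gamma_ppq = 0.000000, Gamma_pqq = 0.000000, Gamma_qpp = 0.000000, Gamma_qpq = 0.000000, Gamma_qqq = 0.000000; k4 = (-2.000000, -0.250000, 0.000000, 0.000000)
  Y <- Y + (h/6)(k1 + 2k2 + 2k3 + k4): p = -1.0000, q = 0.0625, dp/dtau = -2.0000, dq/dtau = -0.2500

Answer: p = -1.0000, q = 0.0625, dp/dtau = -2.0000, dq/dtau = -0.2500


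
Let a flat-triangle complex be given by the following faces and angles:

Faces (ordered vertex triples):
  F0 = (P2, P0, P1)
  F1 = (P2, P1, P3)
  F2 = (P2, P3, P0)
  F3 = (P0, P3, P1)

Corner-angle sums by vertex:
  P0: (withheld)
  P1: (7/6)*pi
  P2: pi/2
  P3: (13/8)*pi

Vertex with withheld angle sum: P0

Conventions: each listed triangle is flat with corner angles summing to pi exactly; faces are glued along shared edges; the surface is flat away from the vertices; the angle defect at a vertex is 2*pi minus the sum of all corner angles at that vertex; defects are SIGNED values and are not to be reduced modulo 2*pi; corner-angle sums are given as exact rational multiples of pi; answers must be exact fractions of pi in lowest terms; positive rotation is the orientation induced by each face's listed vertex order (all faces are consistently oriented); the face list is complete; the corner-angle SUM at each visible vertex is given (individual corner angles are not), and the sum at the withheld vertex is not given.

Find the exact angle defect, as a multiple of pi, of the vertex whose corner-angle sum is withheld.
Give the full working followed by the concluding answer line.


V = 4, E = 6, F = 4; chi = V - E + F = 2
Gauss-Bonnet: total defect = 2*pi*chi = 4*pi; visible defects sum to (65/24)*pi

Answer: defect(P0) = (31/24)*pi


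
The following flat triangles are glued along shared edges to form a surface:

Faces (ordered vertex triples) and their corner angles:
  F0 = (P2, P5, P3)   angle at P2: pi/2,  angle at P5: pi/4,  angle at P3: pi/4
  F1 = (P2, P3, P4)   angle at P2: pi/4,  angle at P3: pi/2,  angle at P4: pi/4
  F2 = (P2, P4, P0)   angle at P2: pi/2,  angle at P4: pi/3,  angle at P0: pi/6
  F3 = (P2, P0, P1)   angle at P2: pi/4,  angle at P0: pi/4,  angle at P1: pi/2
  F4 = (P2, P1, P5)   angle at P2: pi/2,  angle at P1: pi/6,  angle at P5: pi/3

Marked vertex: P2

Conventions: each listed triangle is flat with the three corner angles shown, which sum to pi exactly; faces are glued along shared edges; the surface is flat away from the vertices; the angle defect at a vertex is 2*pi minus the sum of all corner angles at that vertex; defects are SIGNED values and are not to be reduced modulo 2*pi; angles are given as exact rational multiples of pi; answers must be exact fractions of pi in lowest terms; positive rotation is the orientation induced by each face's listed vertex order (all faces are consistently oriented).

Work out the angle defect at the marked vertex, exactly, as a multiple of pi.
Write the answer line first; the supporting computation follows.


Answer: defect(P2) = 0

Sum of corner angles at P2: 2*pi
defect = 2*pi - 2*pi


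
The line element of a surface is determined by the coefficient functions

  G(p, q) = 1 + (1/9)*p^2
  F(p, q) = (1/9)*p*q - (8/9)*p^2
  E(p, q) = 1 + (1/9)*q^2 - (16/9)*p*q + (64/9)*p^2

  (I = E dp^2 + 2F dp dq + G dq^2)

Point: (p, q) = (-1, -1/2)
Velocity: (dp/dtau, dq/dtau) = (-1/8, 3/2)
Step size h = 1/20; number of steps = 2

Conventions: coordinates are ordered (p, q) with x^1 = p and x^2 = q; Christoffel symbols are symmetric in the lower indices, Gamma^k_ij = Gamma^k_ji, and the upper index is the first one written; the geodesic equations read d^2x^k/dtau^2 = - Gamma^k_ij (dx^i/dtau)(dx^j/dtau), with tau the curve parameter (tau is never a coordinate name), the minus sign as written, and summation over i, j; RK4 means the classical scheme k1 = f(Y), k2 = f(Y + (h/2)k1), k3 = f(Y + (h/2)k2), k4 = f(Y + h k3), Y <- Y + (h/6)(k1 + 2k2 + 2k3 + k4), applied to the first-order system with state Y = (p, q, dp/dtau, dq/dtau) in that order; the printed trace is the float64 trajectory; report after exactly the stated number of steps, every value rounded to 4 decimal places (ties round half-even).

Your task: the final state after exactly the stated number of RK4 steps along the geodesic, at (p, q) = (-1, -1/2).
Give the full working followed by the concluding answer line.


f(Y) = (dp/dtau, dq/dtau, -Gamma^p_ij Y'^i Y'^j, -Gamma^q_ij Y'^i Y'^j) with the Gammas evaluated at the stage position; h = 0.050000; intermediate values shown to 6 dp
step 0: p = -1.0000, q = -0.5000, dp/dtau = -0.1250, dq/dtau = 1.5000
step 1:
  k1: at (p, q) = (-1.000000, -0.500000), (dp/dtau, dq/dtau) = (-0.125000, 1.500000); Gamma_ppp = -0.905660, Gamma_ppq = 0.113208, Gamma_pqq = 0.000000, Gamma_qpp = 0.120755, Gamma_qpq = -0.015094, Gamma_qqq = 0.000000; k1 = (-0.125000, 1.500000, 0.056604, -0.007547)
  k2: at (p, q) = (-1.003125, -0.462500), (dp/dtau, dq/dtau) = (-0.123585, 1.499811); Gamma_ppp = -0.900329, Gamma_ppq = 0.112541, Gamma_pqq = 0.000000, Gamma_qpp = 0.119424, Gamma_qpq = -0.014928, Gamma_qqq = 0.000000; k2 = (-0.123585, 1.499811, 0.055471, -0.007358)
  k3: at (p, q) = (-1.003090, -0.462505), (dp/dtau, dq/dtau) = (-0.123613, 1.499816); Gamma_ppp = -0.900354, Gamma_ppq = 0.112544, Gamma_pqq = 0.000000, Gamma_qpp = 0.119427, Gamma_qpq = -0.014928, Gamma_qqq = 0.000000; k3 = (-0.123613, 1.499816, 0.055488, -0.007360)
  k4: at (p, q) = (-1.006181, -0.425009), (dp/dtau, dq/dtau) = (-0.122226, 1.499632); Gamma_ppp = -0.895091, Gamma_ppq = 0.111886, Gamma_pqq = 0.000000, Gamma_qpp = 0.118123, Gamma_qpq = -0.014765, Gamma_qqq = 0.000000; k4 = (-0.122226, 1.499632, 0.054388, -0.007177)
  Y <- Y + (h/6)(k1 + 2k2 + 2k3 + k4): p = -1.0062, q = -0.4250, dp/dtau = -0.1222, dq/dtau = 1.4996
step 2:
  k1: at (p, q) = (-1.006180, -0.425009), (dp/dtau, dq/dtau) = (-0.122226, 1.499632); Gamma_ppp = -0.895092, Gamma_ppq = 0.111886, Gamma_pqq = 0.000000, Gamma_qpp = 0.118123, Gamma_qpq = -0.014765, Gamma_qqq = 0.000000; k1 = (-0.122226, 1.499632, 0.054388, -0.007177)
  k2: at (p, q) = (-1.009236, -0.387518), (dp/dtau, dq/dtau) = (-0.120866, 1.499453); Gamma_ppp = -0.889899, Gamma_ppq = 0.111237, Gamma_pqq = 0.000000, Gamma_qpp = 0.116846, Gamma_qpq = -0.014606, Gamma_qqq = 0.000000; k2 = (-0.120866, 1.499453, 0.053320, -0.007001)
  k3: at (p, q) = (-1.009202, -0.387523), (dp/dtau, dq/dtau) = (-0.120893, 1.499457); Gamma_ppp = -0.889922, Gamma_ppq = 0.111240, Gamma_pqq = 0.000000, Gamma_qpp = 0.116849, Gamma_qpq = -0.014606, Gamma_qqq = 0.000000; k3 = (-0.120893, 1.499457, 0.053336, -0.007003)
  k4: at (p, q) = (-1.012225, -0.350036), (dp/dtau, dq/dtau) = (-0.119559, 1.499282); Gamma_ppp = -0.884796, Gamma_ppq = 0.110599, Gamma_pqq = 0.000000, Gamma_qpp = 0.115596, Gamma_qpq = -0.014450, Gamma_qqq = 0.000000; k4 = (-0.119559, 1.499282, 0.052298, -0.006833)
  Y <- Y + (h/6)(k1 + 2k2 + 2k3 + k4): p = -1.0122, q = -0.3500, dp/dtau = -0.1196, dq/dtau = 1.4993

Answer: p = -1.0122, q = -0.3500, dp/dtau = -0.1196, dq/dtau = 1.4993


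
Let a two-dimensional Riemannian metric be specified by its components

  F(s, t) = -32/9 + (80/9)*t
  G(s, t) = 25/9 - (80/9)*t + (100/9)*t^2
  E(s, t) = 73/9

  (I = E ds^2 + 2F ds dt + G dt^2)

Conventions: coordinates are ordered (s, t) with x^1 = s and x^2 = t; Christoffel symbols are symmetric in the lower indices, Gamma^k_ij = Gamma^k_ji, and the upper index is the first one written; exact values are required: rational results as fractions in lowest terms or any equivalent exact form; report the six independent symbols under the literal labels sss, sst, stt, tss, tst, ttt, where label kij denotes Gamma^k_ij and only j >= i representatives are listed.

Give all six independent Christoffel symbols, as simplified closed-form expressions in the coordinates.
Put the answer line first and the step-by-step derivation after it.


Answer: Gamma_sss = 0, Gamma_sst = 0, Gamma_stt = 80/(100*t^2 - 80*t + 89), Gamma_tss = 0, Gamma_tst = 0, Gamma_ttt = (100*t - 40)/(100*t^2 - 80*t + 89)

E = 73/9; F = -32/9 + (80/9)*t; G = 25/9 - (80/9)*t + (100/9)*t^2
Gamma^k_ij = (1/2) g^{kl} (d_i g_jl + d_j g_il - d_l g_ij), with g^inv = (1/(EG-F^2)) [[G, -F], [-F, E]]
first partials: E_s = 0, E_t = 0, F_s = 0, F_t = 80/9, G_s = 0, G_t = -80/9 + (200/9)*t
D = EG - F^2 = 89/9 - (80/9)*t + (100/9)*t^2
expanded: Gamma^s_ss = (G E_s - 2F F_s + F E_t)/(2D), Gamma^s_st = (G E_t - F G_s)/(2D), Gamma^s_tt = (2G F_t - G G_s - F G_t)/(2D), Gamma^t_ss = (2E F_s - E E_t - F E_s)/(2D), Gamma^t_st = (E G_s - F E_t)/(2D), Gamma^t_tt = (E G_t - 2F F_t + F G_s)/(2D); substitute and cancel common factors


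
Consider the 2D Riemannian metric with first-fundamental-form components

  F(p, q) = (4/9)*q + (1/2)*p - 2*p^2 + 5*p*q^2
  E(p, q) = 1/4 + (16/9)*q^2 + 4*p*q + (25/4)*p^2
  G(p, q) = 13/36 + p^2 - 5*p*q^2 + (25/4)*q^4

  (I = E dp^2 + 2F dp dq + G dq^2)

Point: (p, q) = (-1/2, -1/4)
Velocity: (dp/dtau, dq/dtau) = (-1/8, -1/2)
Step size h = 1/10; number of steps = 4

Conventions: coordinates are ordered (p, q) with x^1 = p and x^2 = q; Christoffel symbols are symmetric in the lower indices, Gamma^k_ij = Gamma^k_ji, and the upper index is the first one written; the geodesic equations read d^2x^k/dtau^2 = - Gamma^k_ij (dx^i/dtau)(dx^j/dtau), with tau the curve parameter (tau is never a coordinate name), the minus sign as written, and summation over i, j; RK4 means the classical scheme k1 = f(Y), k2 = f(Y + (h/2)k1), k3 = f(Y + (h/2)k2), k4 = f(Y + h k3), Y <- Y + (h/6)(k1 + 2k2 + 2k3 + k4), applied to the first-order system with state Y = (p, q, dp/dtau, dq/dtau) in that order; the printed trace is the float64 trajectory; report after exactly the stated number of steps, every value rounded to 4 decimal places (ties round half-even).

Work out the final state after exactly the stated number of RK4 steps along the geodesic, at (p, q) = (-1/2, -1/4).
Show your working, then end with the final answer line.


f(Y) = (dp/dtau, dq/dtau, -Gamma^p_ij Y'^i Y'^j, -Gamma^q_ij Y'^i Y'^j) with the Gammas evaluated at the stage position; h = 0.100000; intermediate values shown to 6 dp
step 0: p = -0.5000, q = -0.2500, dp/dtau = -0.1250, dq/dtau = -0.5000
step 1:
  k1: at (p, q) = (-0.500000, -0.250000), (dp/dtau, dq/dtau) = (-0.125000, -0.500000); Gamma_ppp = 1.652464, Gamma_ppq = -2.049162, Gamma_pqq = 1.161479, Gamma_qpp = 7.499726, Gamma_qpq = -3.461825, Gamma_qqq = 0.456355; k1 = (-0.125000, -0.500000, -0.060044, 0.201456)
  k2: at (p, q) = (-0.506250, -0.275000), (dp/dtau, dq/dtau) = (-0.128002, -0.489927); Gamma_ppp = 1.645448, Gamma_ppq = -2.053736, Gamma_pqq = 1.125794, Gamma_qpp = 7.317955, Gamma_qpq = -3.447923, Gamma_qqq = 0.306750; k2 = (-0.128002, -0.489927, -0.039596, 0.238920)
  k3: at (p, q) = (-0.506400, -0.274496), (dp/dtau, dq/dtau) = (-0.126980, -0.488054); Gamma_ppp = 1.646652, Gamma_ppq = -2.053631, Gamma_pqq = 1.126137, Gamma_qpp = 7.323440, Gamma_qpq = -3.449036, Gamma_qqq = 0.309766; k3 = (-0.126980, -0.488054, -0.040253, 0.235627)
  k4: at (p, q) = (-0.512698, -0.298805), (dp/dtau, dq/dtau) = (-0.129025, -0.476437); Gamma_ppp = 1.619544, Gamma_ppq = -2.048307, Gamma_pqq = 1.085621, Gamma_qpp = 7.096885, Gamma_qpq = -3.410601, Gamma_qqq = 0.157543; k4 = (-0.129025, -0.476437, -0.021560, 0.265409)
  Y <- Y + (h/6)(k1 + 2k2 + 2k3 + k4): p = -0.5127, q = -0.2989, dp/dtau = -0.1290, dq/dtau = -0.4764
step 2:
  k1: at (p, q) = (-0.512733, -0.298873), (dp/dtau, dq/dtau) = (-0.129022, -0.476401); Gamma_ppp = 1.619486, Gamma_ppq = -2.048269, Gamma_pqq = 1.085475, Gamma_qpp = 7.096253, Gamma_qpq = -3.410488, Gamma_qqq = 0.157108; k1 = (-0.129022, -0.476401, -0.021518, 0.265473)
  k2: at (p, q) = (-0.519184, -0.322693), (dp/dtau, dq/dtau) = (-0.130098, -0.463127); Gamma_ppp = 1.574599, Gamma_ppq = -2.033408, Gamma_pqq = 1.041398, Gamma_qpp = 6.832035, Gamma_qpq = -3.349555, Gamma_qqq = 0.005066; k2 = (-0.130098, -0.463127, -0.004984, 0.286912)
  k3: at (p, q) = (-0.519238, -0.322030), (dp/dtau, dq/dtau) = (-0.129271, -0.462055); Gamma_ppp = 1.576628, Gamma_ppq = -2.033791, Gamma_pqq = 1.042325, Gamma_qpp = 6.840641, Gamma_qpq = -3.351860, Gamma_qqq = 0.009267; k3 = (-0.129271, -0.462055, -0.005920, 0.284123)
  k4: at (p, q) = (-0.525660, -0.345079), (dp/dtau, dq/dtau) = (-0.129614, -0.447988); Gamma_ppp = 1.518111, Gamma_ppq = -2.010994, Gamma_pqq = 0.997179, Gamma_qpp = 6.552998, Gamma_qpq = -3.273316, Gamma_qqq = -0.137071; k4 = (-0.129614, -0.447988, 0.007907, 0.297554)
  Y <- Y + (h/6)(k1 + 2k2 + 2k3 + k4): p = -0.5257, q = -0.3451, dp/dtau = -0.1296, dq/dtau = -0.4480
step 3:
  k1: at (p, q) = (-0.525689, -0.345119), (dp/dtau, dq/dtau) = (-0.129612, -0.447982); Gamma_ppp = 1.518033, Gamma_ppq = -2.010934, Gamma_pqq = 0.997075, Gamma_qpp = 6.552516, Gamma_qpq = -3.273181, Gamma_qqq = -0.137326; k1 = (-0.129612, -0.447982, 0.007922, 0.297590)
  k2: at (p, q) = (-0.532170, -0.367518), (dp/dtau, dq/dtau) = (-0.129216, -0.433103); Gamma_ppp = 1.449058, Gamma_ppq = -1.981275, Gamma_pqq = 0.951957, Gamma_qpp = 6.249708, Gamma_qpq = -3.180471, Gamma_qqq = -0.275817; k2 = (-0.129216, -0.433103, 0.018998, 0.303370)
  k3: at (p, q) = (-0.532150, -0.366774), (dp/dtau, dq/dtau) = (-0.128662, -0.432814); Gamma_ppp = 1.451874, Gamma_ppq = -1.982207, Gamma_pqq = 0.953206, Gamma_qpp = 6.260478, Gamma_qpq = -3.183942, Gamma_qqq = -0.271297; k3 = (-0.128662, -0.432814, 0.018169, 0.301793)
  k4: at (p, q) = (-0.538556, -0.388401), (dp/dtau, dq/dtau) = (-0.127795, -0.417803); Gamma_ppp = 1.376479, Gamma_ppq = -1.947670, Gamma_pqq = 0.909666, Gamma_qpp = 5.953619, Gamma_qpq = -3.082149, Gamma_qqq = -0.399374; k4 = (-0.127795, -0.417803, 0.026714, 0.301614)
  Y <- Y + (h/6)(k1 + 2k2 + 2k3 + k4): p = -0.5386, q = -0.3884, dp/dtau = -0.1278, dq/dtau = -0.4178
step 4:
  k1: at (p, q) = (-0.538575, -0.388413), (dp/dtau, dq/dtau) = (-0.127796, -0.417824); Gamma_ppp = 1.376461, Gamma_ppq = -1.947635, Gamma_pqq = 0.909622, Gamma_qpp = 5.953470, Gamma_qpq = -3.082099, Gamma_qqq = -0.399443; k1 = (-0.127796, -0.417824, 0.026714, 0.301647)
  k2: at (p, q) = (-0.544965, -0.409304), (dp/dtau, dq/dtau) = (-0.126460, -0.402741); Gamma_ppp = 1.297470, Gamma_ppq = -1.909426, Gamma_pqq = 0.868336, Gamma_qpp = 5.649296, Gamma_qpq = -2.974575, Gamma_qqq = -0.516039; k2 = (-0.126460, -0.402741, 0.032903, 0.296352)
  k3: at (p, q) = (-0.544898, -0.408550), (dp/dtau, dq/dtau) = (-0.126151, -0.403006); Gamma_ppp = 1.300651, Gamma_ppq = -1.910730, Gamma_pqq = 0.869618, Gamma_qpp = 5.660593, Gamma_qpq = -2.978670, Gamma_qqq = -0.511926; k3 = (-0.126151, -0.403006, 0.032345, 0.295929)
  k4: at (p, q) = (-0.551190, -0.428713), (dp/dtau, dq/dtau) = (-0.124561, -0.388231); Gamma_ppp = 1.220626, Gamma_ppq = -1.870373, Gamma_pqq = 0.831146, Gamma_qpp = 5.364755, Gamma_qpq = -2.868838, Gamma_qqq = -0.616967; k4 = (-0.124561, -0.388231, 0.036685, 0.287220)
  Y <- Y + (h/6)(k1 + 2k2 + 2k3 + k4): p = -0.5512, q = -0.4287, dp/dtau = -0.1246, dq/dtau = -0.3883

Answer: p = -0.5512, q = -0.4287, dp/dtau = -0.1246, dq/dtau = -0.3883


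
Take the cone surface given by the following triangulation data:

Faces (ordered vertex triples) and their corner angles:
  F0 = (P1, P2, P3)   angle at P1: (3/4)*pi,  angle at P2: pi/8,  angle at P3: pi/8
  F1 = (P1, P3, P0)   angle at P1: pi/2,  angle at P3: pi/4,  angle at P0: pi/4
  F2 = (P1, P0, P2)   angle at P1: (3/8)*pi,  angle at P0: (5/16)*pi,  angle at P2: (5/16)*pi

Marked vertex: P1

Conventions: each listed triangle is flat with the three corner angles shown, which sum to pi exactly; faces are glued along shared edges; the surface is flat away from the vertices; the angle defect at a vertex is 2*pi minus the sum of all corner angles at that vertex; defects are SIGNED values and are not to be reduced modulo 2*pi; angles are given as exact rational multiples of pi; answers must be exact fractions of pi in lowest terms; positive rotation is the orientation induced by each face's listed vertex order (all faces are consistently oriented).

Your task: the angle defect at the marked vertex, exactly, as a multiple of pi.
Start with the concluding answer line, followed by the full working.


Answer: defect(P1) = (3/8)*pi

Sum of corner angles at P1: (13/8)*pi
defect = 2*pi - (13/8)*pi


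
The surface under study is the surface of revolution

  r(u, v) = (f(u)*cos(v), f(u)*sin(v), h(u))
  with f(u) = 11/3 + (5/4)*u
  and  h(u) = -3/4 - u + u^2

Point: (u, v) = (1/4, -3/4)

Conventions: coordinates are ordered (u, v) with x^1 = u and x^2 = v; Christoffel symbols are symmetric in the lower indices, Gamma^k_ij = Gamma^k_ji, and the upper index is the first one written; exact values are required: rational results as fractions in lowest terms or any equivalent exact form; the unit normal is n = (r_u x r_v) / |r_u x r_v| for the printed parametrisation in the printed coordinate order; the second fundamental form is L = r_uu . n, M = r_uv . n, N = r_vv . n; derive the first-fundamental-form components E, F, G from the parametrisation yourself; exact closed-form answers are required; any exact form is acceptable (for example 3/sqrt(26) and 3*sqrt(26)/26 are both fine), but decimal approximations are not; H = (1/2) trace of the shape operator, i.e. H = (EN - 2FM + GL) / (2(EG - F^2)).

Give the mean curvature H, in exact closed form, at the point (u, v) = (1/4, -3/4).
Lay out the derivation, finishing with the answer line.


f = 191/48, f' = 5/4, f'' = 0, h' = -1/2, h'' = 2
E = 29/16, F = 0, G = 36481/2304; answer radicand W^2 = 29/16
unnormalised second-form numerators: l = 5/2, m = 0, n = -191/96; L = l/sqrt(29/16), and similarly M = m/sqrt(W^2), N = n/sqrt(W^2)
H = (E*n - 2*F*m + G*l) / (2*(EG - F^2)*sqrt(W^2)); E*n - 2*F*m + G*l = 41447/1152, EG - F^2 = 1057949/36864, so H = (3472/5539)/sqrt(29/16)

Answer: H = 13888*sqrt(29)/160631


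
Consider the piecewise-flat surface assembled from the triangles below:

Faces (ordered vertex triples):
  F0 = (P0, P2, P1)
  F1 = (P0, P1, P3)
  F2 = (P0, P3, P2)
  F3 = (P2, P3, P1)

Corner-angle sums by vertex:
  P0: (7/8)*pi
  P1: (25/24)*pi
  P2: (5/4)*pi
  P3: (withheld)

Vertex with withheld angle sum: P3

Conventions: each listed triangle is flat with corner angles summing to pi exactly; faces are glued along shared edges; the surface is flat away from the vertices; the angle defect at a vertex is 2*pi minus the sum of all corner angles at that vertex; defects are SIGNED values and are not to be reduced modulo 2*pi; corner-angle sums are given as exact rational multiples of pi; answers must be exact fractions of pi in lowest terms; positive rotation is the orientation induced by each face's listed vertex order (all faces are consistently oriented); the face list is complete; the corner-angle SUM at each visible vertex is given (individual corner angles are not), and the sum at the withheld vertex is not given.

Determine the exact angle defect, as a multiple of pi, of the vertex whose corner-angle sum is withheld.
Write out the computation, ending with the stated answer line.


V = 4, E = 6, F = 4; chi = V - E + F = 2
Gauss-Bonnet: total defect = 2*pi*chi = 4*pi; visible defects sum to (17/6)*pi

Answer: defect(P3) = (7/6)*pi


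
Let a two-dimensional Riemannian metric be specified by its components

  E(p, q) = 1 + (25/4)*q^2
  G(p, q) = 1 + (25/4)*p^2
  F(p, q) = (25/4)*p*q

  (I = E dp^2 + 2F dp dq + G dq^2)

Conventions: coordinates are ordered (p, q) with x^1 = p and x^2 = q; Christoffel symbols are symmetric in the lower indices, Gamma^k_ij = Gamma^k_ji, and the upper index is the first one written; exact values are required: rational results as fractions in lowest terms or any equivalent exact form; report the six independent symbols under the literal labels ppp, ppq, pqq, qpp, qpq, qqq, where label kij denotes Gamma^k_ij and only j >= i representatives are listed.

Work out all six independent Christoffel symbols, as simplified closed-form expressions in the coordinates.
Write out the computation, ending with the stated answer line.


E = 1 + (25/4)*q^2; F = (25/4)*p*q; G = 1 + (25/4)*p^2
Gamma^k_ij = (1/2) g^{kl} (d_i g_jl + d_j g_il - d_l g_ij), with g^inv = (1/(EG-F^2)) [[G, -F], [-F, E]]
first partials: E_p = 0, E_q = (25/2)*q, F_p = (25/4)*q, F_q = (25/4)*p, G_p = (25/2)*p, G_q = 0
D = EG - F^2 = 1 + (25/4)*q^2 + (25/4)*p^2
expanded: Gamma^p_pp = (G E_p - 2F F_p + F E_q)/(2D), Gamma^p_pq = (G E_q - F G_p)/(2D), Gamma^p_qq = (2G F_q - G G_p - F G_q)/(2D), Gamma^q_pp = (2E F_p - E E_q - F E_p)/(2D), Gamma^q_pq = (E G_p - F E_q)/(2D), Gamma^q_qq = (E G_q - 2F F_q + F G_p)/(2D); substitute and cancel common factors

Answer: Gamma_ppp = 0, Gamma_ppq = 25*q/(25*p^2 + 25*q^2 + 4), Gamma_pqq = 0, Gamma_qpp = 0, Gamma_qpq = 25*p/(25*p^2 + 25*q^2 + 4), Gamma_qqq = 0


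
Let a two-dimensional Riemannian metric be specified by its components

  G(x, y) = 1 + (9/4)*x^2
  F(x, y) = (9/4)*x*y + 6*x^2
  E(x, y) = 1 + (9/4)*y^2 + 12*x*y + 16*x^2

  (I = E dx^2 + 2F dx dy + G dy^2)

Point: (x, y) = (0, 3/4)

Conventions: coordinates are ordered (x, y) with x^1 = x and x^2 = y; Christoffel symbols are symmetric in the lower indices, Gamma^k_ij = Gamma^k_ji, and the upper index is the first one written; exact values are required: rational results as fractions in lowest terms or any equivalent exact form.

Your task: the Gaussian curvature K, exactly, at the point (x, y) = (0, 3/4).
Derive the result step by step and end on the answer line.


E = 145/64, F = 0, G = 1, EG - F^2 = 145/64 at the point
E_x = 9, E_y = 27/8, F_x = 27/16, F_y = 0, G_x = 0, G_y = 0
E_yy = 9/2, F_xy = 9/4, G_xx = 9/2
Using the Brioschi determinant formula for K from the metric derivatives:
M1 = [[-E_yy/2 + F_xy - G_xx/2, E_x/2, F_x - E_y/2], [F_y - G_x/2, E, F], [G_y/2, F, G]] = [[-9/4, 9/2, 0], [0, 145/64, 0], [0, 0, 1]]; det M1 = -1305/256
M2 = [[0, E_y/2, G_x/2], [E_y/2, E, F], [G_x/2, F, G]] = [[0, 27/16, 0], [27/16, 145/64, 0], [0, 0, 1]]; det M2 = -729/256
det M1 - det M2 = -9/4; K = -9/4 / (145/64)^2 = -9216/21025

Answer: K = -9216/21025


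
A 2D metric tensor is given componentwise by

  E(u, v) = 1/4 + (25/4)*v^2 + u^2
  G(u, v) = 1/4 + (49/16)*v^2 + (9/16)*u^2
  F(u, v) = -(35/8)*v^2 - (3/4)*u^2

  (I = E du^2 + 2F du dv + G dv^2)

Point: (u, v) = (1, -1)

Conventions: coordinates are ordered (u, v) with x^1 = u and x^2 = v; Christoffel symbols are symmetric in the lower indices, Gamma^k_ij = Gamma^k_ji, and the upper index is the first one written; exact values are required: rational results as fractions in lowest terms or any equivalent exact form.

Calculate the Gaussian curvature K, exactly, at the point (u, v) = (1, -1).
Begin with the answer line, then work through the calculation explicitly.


Answer: K = -31100/32041

E = 15/2, F = -41/8, G = 31/8, EG - F^2 = 179/64 at the point
E_u = 2, E_v = -25/2, F_u = -3/2, F_v = 35/4, G_u = 9/8, G_v = -49/8
E_vv = 25/2, F_uv = 0, G_uu = 9/8
By Brioschi, K is (det M1 - det M2) divided by (EG - F^2) squared.
M1 = [[-E_vv/2 + F_uv - G_uu/2, E_u/2, F_u - E_v/2], [F_v - G_u/2, E, F], [G_v/2, F, G]] = [[-109/16, 1, 19/4], [131/16, 15/2, -41/8], [-49/16, -41/8, 31/8]]; det M1 = -128305/1024
M2 = [[0, E_v/2, G_u/2], [E_v/2, E, F], [G_u/2, F, G]] = [[0, -25/4, 9/16], [-25/4, 15/2, -41/8], [9/16, -41/8, 31/8]]; det M2 = -60265/512
det M1 - det M2 = -7775/1024; K = -7775/1024 / (179/64)^2 = -31100/32041


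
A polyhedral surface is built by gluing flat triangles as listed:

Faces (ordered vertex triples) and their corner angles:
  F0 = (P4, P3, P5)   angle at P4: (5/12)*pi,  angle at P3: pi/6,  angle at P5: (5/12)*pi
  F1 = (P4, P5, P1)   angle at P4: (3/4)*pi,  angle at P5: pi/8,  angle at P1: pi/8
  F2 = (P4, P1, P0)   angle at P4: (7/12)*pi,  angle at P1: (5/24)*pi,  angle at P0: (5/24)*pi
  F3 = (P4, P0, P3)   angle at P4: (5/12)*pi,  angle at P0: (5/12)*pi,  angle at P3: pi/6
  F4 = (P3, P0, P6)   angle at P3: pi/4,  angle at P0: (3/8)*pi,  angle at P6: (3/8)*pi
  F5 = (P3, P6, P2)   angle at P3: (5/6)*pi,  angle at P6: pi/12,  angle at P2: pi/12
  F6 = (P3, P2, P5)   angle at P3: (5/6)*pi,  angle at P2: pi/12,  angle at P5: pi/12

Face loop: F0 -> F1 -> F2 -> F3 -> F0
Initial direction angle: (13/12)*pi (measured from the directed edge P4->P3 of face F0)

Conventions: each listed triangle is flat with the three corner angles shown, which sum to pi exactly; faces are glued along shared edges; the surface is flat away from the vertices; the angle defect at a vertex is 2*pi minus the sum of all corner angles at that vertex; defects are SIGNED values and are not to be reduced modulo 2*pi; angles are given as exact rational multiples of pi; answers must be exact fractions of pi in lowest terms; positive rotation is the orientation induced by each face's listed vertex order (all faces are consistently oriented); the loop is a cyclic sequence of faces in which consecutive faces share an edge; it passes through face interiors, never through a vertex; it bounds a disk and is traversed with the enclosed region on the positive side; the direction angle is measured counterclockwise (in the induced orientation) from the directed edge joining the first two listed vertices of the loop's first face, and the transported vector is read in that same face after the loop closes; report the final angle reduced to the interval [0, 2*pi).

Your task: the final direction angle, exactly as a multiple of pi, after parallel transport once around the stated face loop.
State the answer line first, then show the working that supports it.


Answer: final direction angle = (11/12)*pi

enclosed vertex P4: corner angles sum to (13/6)*pi, defect = 2*pi - (13/6)*pi = -pi/6
the rotation equals the total enclosed defect, so the final angle is initial + defects (mod 2*pi)
final angle = (13/12)*pi - pi/6 = (11/12)*pi (mod 2*pi)


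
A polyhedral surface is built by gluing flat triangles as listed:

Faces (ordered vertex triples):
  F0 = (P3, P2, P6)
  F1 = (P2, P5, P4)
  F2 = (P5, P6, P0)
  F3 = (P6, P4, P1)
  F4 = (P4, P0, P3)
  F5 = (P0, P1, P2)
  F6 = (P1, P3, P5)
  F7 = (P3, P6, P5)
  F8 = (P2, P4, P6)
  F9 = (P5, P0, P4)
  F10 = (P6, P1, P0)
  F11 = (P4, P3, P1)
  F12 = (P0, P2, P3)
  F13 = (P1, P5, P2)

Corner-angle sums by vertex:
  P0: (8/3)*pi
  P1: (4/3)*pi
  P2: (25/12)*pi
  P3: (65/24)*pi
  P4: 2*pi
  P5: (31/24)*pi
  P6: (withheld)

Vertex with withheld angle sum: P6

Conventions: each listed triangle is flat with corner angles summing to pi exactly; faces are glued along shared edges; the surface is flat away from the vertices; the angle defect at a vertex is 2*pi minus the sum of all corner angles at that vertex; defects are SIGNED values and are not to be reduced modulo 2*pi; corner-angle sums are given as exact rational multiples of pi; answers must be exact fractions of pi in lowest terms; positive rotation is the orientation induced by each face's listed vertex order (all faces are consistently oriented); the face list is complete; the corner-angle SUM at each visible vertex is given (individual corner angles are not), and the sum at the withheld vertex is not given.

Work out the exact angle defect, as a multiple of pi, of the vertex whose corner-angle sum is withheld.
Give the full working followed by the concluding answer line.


V = 7, E = 21, F = 14; chi = V - E + F = 0
Gauss-Bonnet: total defect = 2*pi*chi = 0; visible defects sum to -pi/12

Answer: defect(P6) = pi/12


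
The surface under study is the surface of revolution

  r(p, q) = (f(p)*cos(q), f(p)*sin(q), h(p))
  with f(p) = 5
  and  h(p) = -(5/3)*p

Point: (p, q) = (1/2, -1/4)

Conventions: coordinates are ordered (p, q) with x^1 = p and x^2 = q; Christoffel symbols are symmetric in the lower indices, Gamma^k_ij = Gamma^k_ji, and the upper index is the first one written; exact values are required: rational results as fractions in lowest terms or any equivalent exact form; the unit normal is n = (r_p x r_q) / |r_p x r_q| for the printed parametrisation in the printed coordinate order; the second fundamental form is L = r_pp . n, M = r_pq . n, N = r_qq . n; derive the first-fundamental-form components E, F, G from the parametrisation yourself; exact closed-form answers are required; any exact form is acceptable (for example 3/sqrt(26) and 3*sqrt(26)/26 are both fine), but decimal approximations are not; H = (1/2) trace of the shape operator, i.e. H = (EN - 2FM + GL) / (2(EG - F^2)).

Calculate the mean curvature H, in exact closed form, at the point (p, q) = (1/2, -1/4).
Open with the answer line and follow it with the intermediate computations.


Answer: H = -1/10

f = 5, f' = 0, f'' = 0, h' = -5/3, h'' = 0
E = 25/9, F = 0, G = 25; answer radicand W^2 = 25/9
unnormalised second-form numerators: l = 0, m = 0, n = -25/3; L = l/sqrt(25/9), and similarly M = m/sqrt(W^2), N = n/sqrt(W^2)
H = (E*n - 2*F*m + G*l) / (2*(EG - F^2)*sqrt(W^2)); E*n - 2*F*m + G*l = -625/27, EG - F^2 = 625/9, so H = (-1/6)/sqrt(25/9)


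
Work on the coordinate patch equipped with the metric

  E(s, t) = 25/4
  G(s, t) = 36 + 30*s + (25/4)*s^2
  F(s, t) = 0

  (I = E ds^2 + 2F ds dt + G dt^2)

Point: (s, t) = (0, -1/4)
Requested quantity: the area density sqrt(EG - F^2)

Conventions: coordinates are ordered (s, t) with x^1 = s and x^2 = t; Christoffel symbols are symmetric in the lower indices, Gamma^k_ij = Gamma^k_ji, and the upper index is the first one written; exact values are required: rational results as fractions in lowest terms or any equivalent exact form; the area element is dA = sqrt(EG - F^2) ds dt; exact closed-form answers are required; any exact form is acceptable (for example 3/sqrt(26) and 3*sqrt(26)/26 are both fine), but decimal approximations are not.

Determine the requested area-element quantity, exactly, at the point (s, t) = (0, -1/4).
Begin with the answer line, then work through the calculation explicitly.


Answer: sqrt(EG - F^2) = 15

E = 25/4, F = 0, G = 36; EG - F^2 = 225
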